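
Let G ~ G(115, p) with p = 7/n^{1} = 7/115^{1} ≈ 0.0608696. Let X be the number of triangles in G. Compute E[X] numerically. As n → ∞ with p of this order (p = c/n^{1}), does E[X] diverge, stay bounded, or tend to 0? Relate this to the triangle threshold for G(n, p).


Number of potential triangles: C(115, 3) = 246905.
Each occurs with probability p³ ≈ (0.0608696)³ ≈ 2.25528068e-04.
By linearity: E[X] = C(115, 3)·p³ ≈ 246905 · 2.25528068e-04 ≈ 55.684008.
Here α = 1, so p = 7/n is exactly at the triangle threshold p ~ 1/n. Asymptotically E[X] → c³/6 = 7³/6 = 343/6 ≈ 57.166667, a bounded constant. In this regime the triangle count is asymptotically Poisson(c³/6).

E[X] ≈ 55.684008; in regime p = Θ(1/n^{1}) E[X] stays bounded (at the triangle threshold p ~ 1/n).


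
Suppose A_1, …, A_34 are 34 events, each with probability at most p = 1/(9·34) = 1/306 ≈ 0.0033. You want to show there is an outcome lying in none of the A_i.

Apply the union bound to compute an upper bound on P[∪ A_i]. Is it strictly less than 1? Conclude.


Union bound: P[∪_{i=1}^{34} A_i] ≤ Σ_i P[A_i] ≤ 34·p = 34·(1/306) = 1/9.
Numerically: 1/9 ≈ 0.1111.
Is 1/9 < 1? YES.
Since P[∪ A_i] ≤ 1/9 < 1, the complement has P[∩ A_i^c] ≥ 1 − 1/9 = 8/9 > 0, so some outcome avoids every A_i.

34·p = 1/9 ≈ 0.1111; existence CERTIFIED by the union bound.


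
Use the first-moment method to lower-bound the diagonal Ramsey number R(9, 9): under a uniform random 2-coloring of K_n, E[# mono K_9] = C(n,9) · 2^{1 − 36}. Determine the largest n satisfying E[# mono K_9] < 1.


We need C(n, 9) · 2^{1 − 36} < 1, i.e. C(n, 9) < 2^{36 − 1} = 34359738368.
Check values of n near the boundary:
  n = 63: C(63, 9) = 23667689815; 23667689815 < 34359738368? YES
  n = 64: C(64, 9) = 27540584512; 27540584512 < 34359738368? YES
  n = 65: C(65, 9) = 31966749880; 31966749880 < 34359738368? YES
  n = 66: C(66, 9) = 37014131440; 37014131440 < 34359738368? NO
  n = 67: C(67, 9) = 42757703560; 42757703560 < 34359738368? NO
The largest n with C(n, 9) < 34359738368 is n = 65 (where E[X] = 3995843735/4294967296 ≈ 0.93035). Hence R(9, 9) > 65, i.e. R(9, 9) ≥ 66.

Largest n = 65; hence R(9, 9) > 65.


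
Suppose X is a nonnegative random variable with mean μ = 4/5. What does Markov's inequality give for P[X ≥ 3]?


μ = E[X] = 4/5, a = 3.
Markov: P[X ≥ 3] ≤ μ/a = (4/5)/3 = 4/15.
Numerically: ≈ 0.26667.
(Since a = 3 > μ = 0.80000, the bound 4/15 is < 1 and informative.)

P[X ≥ 3] ≤ 4/15 ≈ 0.26667.


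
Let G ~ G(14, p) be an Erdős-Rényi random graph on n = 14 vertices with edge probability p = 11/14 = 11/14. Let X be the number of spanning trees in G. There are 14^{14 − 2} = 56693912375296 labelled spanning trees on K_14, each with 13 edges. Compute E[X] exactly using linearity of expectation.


K_14 has 14^{14 − 2} = 56693912375296 labelled spanning trees.
For each such spanning tree H, let X_H = 1 if all 13 edges of H are present in G. Then P[X_H = 1] = p^{13} = (11/14)^{13} = 34522712143931/793714773254144.
Summing the indicators: E[X] = Σ_H E[X_H] = 56693912375296 · p^{13} = 56693912375296 · 34522712143931/793714773254144 = 34522712143931/14.
Numerically: E[X] ≈ 2.47e+12.

E[X] = 56693912375296 · (11/14)^{13} = 34522712143931/14 ≈ 2.47e+12.


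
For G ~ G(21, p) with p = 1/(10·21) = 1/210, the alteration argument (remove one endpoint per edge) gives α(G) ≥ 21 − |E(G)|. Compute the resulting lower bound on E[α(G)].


E[|E(G)|] = C(21, 2)·p = 210 · (1/210) = 1.
E[α(G)] ≥ n − E[|E(G)|] = 21 − 1 = 20.
Numerically: ≈ 20.000.
(This is only a lower bound; the true E[α(G)] may be larger.)

E[α(G)] ≥ 20 ≈ 20.000.


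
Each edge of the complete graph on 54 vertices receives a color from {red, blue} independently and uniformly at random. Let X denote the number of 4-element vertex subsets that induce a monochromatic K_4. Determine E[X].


Let X = Σ_S X_S over the C(54, 4) = 316251 subsets S of size 4, where X_S = 1 if the K_4 on S is monochromatic.
For a fixed S, the K_4 on S has C(4, 2) = 6 edges. P[all 6 edges red] = (1/2)^6, and likewise for blue, so P[monochromatic] = 2·(1/2)^6 = 2^{1 − 6} = 1/32.
Summing: E[X] = C(54, 4) · 2^{1 − 6} = 316251 · 1/32 = 316251/32.
Numerically: E[X] ≈ 9882.843750.

E[X] = C(54,4)·2^(1−C(4,2)) = 316251/32 ≈ 9882.843750.


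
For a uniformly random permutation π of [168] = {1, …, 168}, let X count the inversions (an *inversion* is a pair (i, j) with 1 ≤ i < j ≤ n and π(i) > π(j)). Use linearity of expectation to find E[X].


Write X = Σ X_I over the C(168, 2) = 14028 pairs i < j, with X_I the indicator of one inversion.
There are 14028 indicators.
For each fixed pair i < j, the values π(i) and π(j) are two distinct elements of {1, …, 168} in uniformly random order; by symmetry P[π(i) > π(j)] = 1/2.
By linearity: E[X] = 14028 · (1/2) = C(168, 2) · (1/2) = 14028/2 = 7014 ≈ 7014.000000.

E[X] = 7014 = 7014.000000.


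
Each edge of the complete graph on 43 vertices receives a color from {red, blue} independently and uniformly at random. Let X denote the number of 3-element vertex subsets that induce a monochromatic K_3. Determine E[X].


Let X = Σ_S X_S over the C(43, 3) = 12341 subsets S of size 3, where X_S = 1 if the K_3 on S is monochromatic.
For a fixed S, the K_3 on S has C(3, 2) = 3 edges. P[all 3 edges red] = (1/2)^3, and likewise for blue, so P[monochromatic] = 2·(1/2)^3 = 2^{1 − 3} = 1/4.
By linearity: E[X] = C(43, 3) · 2^{1 − 3} = 12341 · 1/4 = 12341/4.
Numerically: E[X] ≈ 3085.2500.

E[X] = C(43,3)·2^(1−C(3,2)) = 12341/4 ≈ 3085.2500.


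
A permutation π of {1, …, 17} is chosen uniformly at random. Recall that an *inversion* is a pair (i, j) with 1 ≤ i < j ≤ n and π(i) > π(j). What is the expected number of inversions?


Write X = Σ X_I over the C(17, 2) = 136 pairs i < j, with X_I the indicator of one inversion.
There are 136 indicators.
For each fixed pair i < j, the values π(i) and π(j) are two distinct elements of {1, …, 17} in uniformly random order; by symmetry P[π(i) > π(j)] = 1/2.
By linearity: E[X] = 136 · (1/2) = C(17, 2) · (1/2) = 136/2 = 68 ≈ 68.00000.

E[X] = 68 = 68.00000.


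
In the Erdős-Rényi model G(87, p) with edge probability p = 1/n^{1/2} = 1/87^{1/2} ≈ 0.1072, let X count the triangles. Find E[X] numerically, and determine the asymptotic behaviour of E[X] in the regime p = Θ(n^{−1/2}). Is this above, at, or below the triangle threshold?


Number of potential triangles: C(87, 3) = 105995.
Each occurs with probability p³ ≈ (0.1072)³ ≈ 1.232313e-03.
By linearity: E[X] = C(87, 3)·p³ ≈ 105995 · 1.232313e-03 ≈ 130.6190.
Since α = 1/2 < 1, p = c/n^{1/2} ≫ 1/n is above the triangle threshold p ~ 1/n. Asymptotically E[X] ~ (c³/6)·n^{3(1−α)} = (1³/6)·n^{1.5} → ∞; triangles are abundant w.h.p.

E[X] ≈ 130.6190; in regime p = Θ(1/n^{1/2}) E[X] diverges (above the triangle threshold p ~ 1/n).


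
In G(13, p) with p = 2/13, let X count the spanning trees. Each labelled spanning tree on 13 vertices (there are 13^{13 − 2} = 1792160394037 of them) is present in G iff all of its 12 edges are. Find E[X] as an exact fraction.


K_13 has 13^{13 − 2} = 1792160394037 labelled spanning trees.
For each such spanning tree H, let X_H = 1 if all 12 edges of H are present in G. Then P[X_H = 1] = p^{12} = (2/13)^{12} = 4096/23298085122481.
By linearity of expectation: E[X] = Σ_H E[X_H] = 1792160394037 · p^{12} = 1792160394037 · 4096/23298085122481 = 4096/13.
Numerically: E[X] ≈ 315.08.

E[X] = 1792160394037 · (2/13)^{12} = 4096/13 ≈ 315.08.


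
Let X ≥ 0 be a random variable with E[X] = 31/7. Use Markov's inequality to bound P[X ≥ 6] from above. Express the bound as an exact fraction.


μ = E[X] = 31/7, a = 6.
Markov: P[X ≥ 6] ≤ μ/a = (31/7)/6 = 31/42.
Numerically: ≈ 0.73810.
(Since a = 6 > μ = 4.42857, the bound 31/42 is < 1 and informative.)

P[X ≥ 6] ≤ 31/42 ≈ 0.73810.


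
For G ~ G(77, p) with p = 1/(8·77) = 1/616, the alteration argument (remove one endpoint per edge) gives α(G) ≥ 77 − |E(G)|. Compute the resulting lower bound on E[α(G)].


E[|E(G)|] = C(77, 2)·p = 2926 · (1/616) = 19/4.
E[α(G)] ≥ n − E[|E(G)|] = 77 − 19/4 = 289/4.
Numerically: ≈ 72.250000.
(This is only a lower bound; the true E[α(G)] may be larger.)

E[α(G)] ≥ 289/4 ≈ 72.250000.


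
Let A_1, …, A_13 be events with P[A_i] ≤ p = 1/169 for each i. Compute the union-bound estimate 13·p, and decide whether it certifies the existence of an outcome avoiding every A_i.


Union bound: P[∪_{i=1}^{13} A_i] ≤ Σ_i P[A_i] ≤ 13·p = 13·(1/169) = 1/13.
Numerically: 1/13 ≈ 0.07692.
Is 1/13 < 1? YES.
Since P[∪ A_i] ≤ 1/13 < 1, the complement has P[∩ A_i^c] ≥ 1 − 1/13 = 12/13 > 0, so some outcome avoids every A_i.

13·p = 1/13 ≈ 0.07692; existence CERTIFIED by the union bound.


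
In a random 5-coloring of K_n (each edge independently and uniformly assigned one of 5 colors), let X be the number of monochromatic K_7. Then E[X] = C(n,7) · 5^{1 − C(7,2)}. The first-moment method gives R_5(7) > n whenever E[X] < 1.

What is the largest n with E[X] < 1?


We need C(n, 7) · 5^{1 − 21} < 1, i.e. C(n, 7) < 5^{21 − 1} = 95367431640625.
Check values of n near the boundary:
  n = 337: C(337, 7) = 91989916924632; 91989916924632 < 95367431640625? YES
  n = 338: C(338, 7) = 93935323022736; 93935323022736 < 95367431640625? YES
  n = 339: C(339, 7) = 95915887062372; 95915887062372 < 95367431640625? NO
  n = 340: C(340, 7) = 97932136940560; 97932136940560 < 95367431640625? NO
The largest n with C(n, 7) < 95367431640625 is n = 338 (where E[X] = 93935323022736/95367431640625 ≈ 0.985). Hence R_5(7) > 338, i.e. R_5(7) ≥ 339.

Largest n = 338; hence R_5(7) > 338.


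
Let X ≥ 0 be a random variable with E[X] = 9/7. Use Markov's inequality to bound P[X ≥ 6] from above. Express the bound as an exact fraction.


μ = E[X] = 9/7, a = 6.
Markov: P[X ≥ 6] ≤ μ/a = (9/7)/6 = 3/14.
Numerically: ≈ 0.2143.
(Since a = 6 > μ = 1.2857, the bound 3/14 is < 1 and informative.)

P[X ≥ 6] ≤ 3/14 ≈ 0.2143.


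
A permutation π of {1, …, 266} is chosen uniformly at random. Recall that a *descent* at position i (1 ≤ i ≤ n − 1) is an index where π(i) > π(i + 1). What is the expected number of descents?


Write X = Σ X_I over i = 1, …, 265, with X_I the indicator of one descent.
There are 265 indicators.
For each fixed i, the pair (π(i), π(i+1)) is a uniformly random ordered pair of distinct values from {1, …, 266}; by symmetry P[π(i) > π(i+1)] = 1/2.
By linearity: E[X] = 265 · (1/2) = (266 − 1) · (1/2) = 265/2 ≈ 132.500.

E[X] = 265/2 = 132.500.


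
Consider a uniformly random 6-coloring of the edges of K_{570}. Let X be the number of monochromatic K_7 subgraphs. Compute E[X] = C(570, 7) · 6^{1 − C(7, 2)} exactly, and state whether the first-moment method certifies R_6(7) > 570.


E[X] = C(570, 7) · 6^{1 − 21} = 3737936877831720 · 6^{−20} = 3737936877831720/3656158440062976.
As a reduced fraction: E[X] = 5768421107765/5642219814912 ≈ 1.02237.
Is E[X] < 1? NO.
Since E[X] ≥ 1, the first-moment bound is inconclusive at n = 570; it does NOT by itself certify R_6(7) > 570.

E[X] = 5768421107765/5642219814912 ≈ 1.02237; E[X] ≥ 1; first-moment method inconclusive here.


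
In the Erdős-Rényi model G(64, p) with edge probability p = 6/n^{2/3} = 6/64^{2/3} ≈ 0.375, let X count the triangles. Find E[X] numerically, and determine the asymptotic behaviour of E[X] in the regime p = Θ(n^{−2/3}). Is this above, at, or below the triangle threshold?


Number of potential triangles: C(64, 3) = 41664.
Each occurs with probability p³ ≈ (0.375)³ ≈ 5.2734375e-02.
By linearity: E[X] = C(64, 3)·p³ ≈ 41664 · 5.2734375e-02 ≈ 2197.12500.
Since α = 2/3 < 1, p = c/n^{2/3} ≫ 1/n is above the triangle threshold p ~ 1/n. Asymptotically E[X] ~ (c³/6)·n^{3(1−α)} = (6³/6)·n^{1} → ∞; triangles are abundant w.h.p.

E[X] ≈ 2197.12500; in regime p = Θ(1/n^{2/3}) E[X] diverges (above the triangle threshold p ~ 1/n).


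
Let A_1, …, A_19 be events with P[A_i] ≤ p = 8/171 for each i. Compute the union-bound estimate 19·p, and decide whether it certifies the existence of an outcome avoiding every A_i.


Union bound: P[∪_{i=1}^{19} A_i] ≤ Σ_i P[A_i] ≤ 19·p = 19·(8/171) = 8/9.
Numerically: 8/9 ≈ 0.888889.
Is 8/9 < 1? YES.
Since P[∪ A_i] ≤ 8/9 < 1, the complement has P[∩ A_i^c] ≥ 1 − 8/9 = 1/9 > 0, so some outcome avoids every A_i.

19·p = 8/9 ≈ 0.888889; existence CERTIFIED by the union bound.


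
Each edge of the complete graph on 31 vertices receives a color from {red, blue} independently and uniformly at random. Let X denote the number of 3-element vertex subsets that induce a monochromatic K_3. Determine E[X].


Let X = Σ_S X_S over the C(31, 3) = 4495 subsets S of size 3, where X_S = 1 if the K_3 on S is monochromatic.
For a fixed S, the K_3 on S has C(3, 2) = 3 edges. P[all 3 edges red] = (1/2)^3, and likewise for blue, so P[monochromatic] = 2·(1/2)^3 = 2^{1 − 3} = 1/4.
By linearity of expectation: E[X] = C(31, 3) · 2^{1 − 3} = 4495 · 1/4 = 4495/4.
Numerically: E[X] ≈ 1123.75000.

E[X] = C(31,3)·2^(1−C(3,2)) = 4495/4 ≈ 1123.75000.


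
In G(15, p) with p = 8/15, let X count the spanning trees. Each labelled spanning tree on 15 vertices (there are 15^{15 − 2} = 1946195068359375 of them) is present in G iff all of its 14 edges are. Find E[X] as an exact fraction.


K_15 has 15^{15 − 2} = 1946195068359375 labelled spanning trees.
For each such spanning tree H, let X_H = 1 if all 14 edges of H are present in G. Then P[X_H = 1] = p^{14} = (8/15)^{14} = 4398046511104/29192926025390625.
By linearity of expectation: E[X] = Σ_H E[X_H] = 1946195068359375 · p^{14} = 1946195068359375 · 4398046511104/29192926025390625 = 4398046511104/15.
Numerically: E[X] ≈ 2.93203e+11.

E[X] = 1946195068359375 · (8/15)^{14} = 4398046511104/15 ≈ 2.93203e+11.


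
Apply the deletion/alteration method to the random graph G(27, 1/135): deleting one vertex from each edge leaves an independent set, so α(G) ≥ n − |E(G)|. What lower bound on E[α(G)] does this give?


E[|E(G)|] = C(27, 2)·p = 351 · (1/135) = 13/5.
E[α(G)] ≥ n − E[|E(G)|] = 27 − 13/5 = 122/5.
Numerically: ≈ 24.400000.
(This is only a lower bound; the true E[α(G)] may be larger.)

E[α(G)] ≥ 122/5 ≈ 24.400000.


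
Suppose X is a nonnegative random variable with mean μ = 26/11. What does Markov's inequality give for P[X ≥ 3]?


μ = E[X] = 26/11, a = 3.
Markov: P[X ≥ 3] ≤ μ/a = (26/11)/3 = 26/33.
Numerically: ≈ 0.7879.
(Since a = 3 > μ = 2.3636, the bound 26/33 is < 1 and informative.)

P[X ≥ 3] ≤ 26/33 ≈ 0.7879.


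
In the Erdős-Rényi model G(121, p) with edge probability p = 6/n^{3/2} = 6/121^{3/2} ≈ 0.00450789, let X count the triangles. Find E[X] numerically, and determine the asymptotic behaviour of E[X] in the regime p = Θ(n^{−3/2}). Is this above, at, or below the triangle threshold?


Number of potential triangles: C(121, 3) = 287980.
Each occurs with probability p³ ≈ (0.00450789)³ ≈ 9.16050856e-08.
By linearity: E[X] = C(121, 3)·p³ ≈ 287980 · 9.16050856e-08 ≈ 0.026380.
Since α = 3/2 > 1, p = c/n^{3/2} = o(1/n) is below the triangle threshold p ~ 1/n. Asymptotically E[X] ~ (c³/6)·n^{3(1−α)} = (6³/6)·n^{-1.5} → 0, so by Markov's inequality G has no triangles w.h.p.

E[X] ≈ 0.026380; in regime p = Θ(1/n^{3/2}) E[X] tends to 0 (below the triangle threshold p ~ 1/n).


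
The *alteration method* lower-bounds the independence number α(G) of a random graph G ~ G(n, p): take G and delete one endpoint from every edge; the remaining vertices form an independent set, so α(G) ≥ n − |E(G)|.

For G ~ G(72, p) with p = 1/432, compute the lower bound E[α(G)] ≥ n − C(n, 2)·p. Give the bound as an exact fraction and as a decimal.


E[|E(G)|] = C(72, 2)·p = 2556 · (1/432) = 71/12.
E[α(G)] ≥ n − E[|E(G)|] = 72 − 71/12 = 793/12.
Numerically: ≈ 66.083.
(This is only a lower bound; the true E[α(G)] may be larger.)

E[α(G)] ≥ 793/12 ≈ 66.083.


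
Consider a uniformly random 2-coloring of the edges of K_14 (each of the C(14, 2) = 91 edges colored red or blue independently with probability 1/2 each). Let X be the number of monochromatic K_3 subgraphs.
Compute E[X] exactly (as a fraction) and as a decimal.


Let X = Σ_S X_S over the C(14, 3) = 364 subsets S of size 3, where X_S = 1 if the K_3 on S is monochromatic.
For a fixed S, the K_3 on S has C(3, 2) = 3 edges. P[all 3 edges red] = (1/2)^3, and likewise for blue, so P[monochromatic] = 2·(1/2)^3 = 2^{1 − 3} = 1/4.
Summing: E[X] = C(14, 3) · 2^{1 − 3} = 364 · 1/4 = 91.
Numerically: E[X] ≈ 91.000.

E[X] = C(14,3)·2^(1−C(3,2)) = 91 ≈ 91.000.


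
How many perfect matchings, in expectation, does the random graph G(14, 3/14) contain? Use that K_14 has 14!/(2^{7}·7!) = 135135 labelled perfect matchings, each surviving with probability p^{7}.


K_14 has 14!/(2^{7}·7!) = 135135 labelled perfect matchings.
For each such perfect matching H, let X_H = 1 if all 7 edges of H are present in G. Then P[X_H = 1] = p^{7} = (3/14)^{7} = 2187/105413504.
By linearity: E[X] = Σ_H E[X_H] = 135135 · p^{7} = 135135 · 2187/105413504 = 42220035/15059072.
Numerically: E[X] ≈ 2.80363.

E[X] = 135135 · (3/14)^{7} = 42220035/15059072 ≈ 2.80363.


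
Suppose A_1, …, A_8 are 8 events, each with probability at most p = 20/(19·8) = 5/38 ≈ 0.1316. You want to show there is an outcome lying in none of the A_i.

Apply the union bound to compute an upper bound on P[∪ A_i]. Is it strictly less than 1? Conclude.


Union bound: P[∪_{i=1}^{8} A_i] ≤ Σ_i P[A_i] ≤ 8·p = 8·(5/38) = 20/19.
Numerically: 20/19 ≈ 1.0526.
Is 20/19 < 1? NO.
Since the bound 20/19 is ≥ 1, the union bound is uninformative here; it does NOT by itself certify existence.

8·p = 20/19 ≈ 1.0526; existence NOT certified by the union bound.


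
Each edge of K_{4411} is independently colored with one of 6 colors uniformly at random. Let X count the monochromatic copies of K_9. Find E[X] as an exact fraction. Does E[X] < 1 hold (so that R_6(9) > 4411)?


E[X] = C(4411, 9) · 6^{1 − 36} = 1727920475134582415883601405 · 6^{−35} = 1727920475134582415883601405/1719070799748422591028658176.
As a reduced fraction: E[X] = 1727920475134582415883601405/1719070799748422591028658176 ≈ 1.00515.
Is E[X] < 1? NO.
Since E[X] ≥ 1, the first-moment bound is inconclusive at n = 4411; it does NOT by itself certify R_6(9) > 4411.

E[X] = 1727920475134582415883601405/1719070799748422591028658176 ≈ 1.00515; E[X] ≥ 1; first-moment method inconclusive here.


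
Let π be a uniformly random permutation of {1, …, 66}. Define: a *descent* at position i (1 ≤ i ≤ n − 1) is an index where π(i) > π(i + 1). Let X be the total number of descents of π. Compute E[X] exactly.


Write X = Σ X_I over i = 1, …, 65, with X_I the indicator of one descent.
There are 65 indicators.
For each fixed i, the pair (π(i), π(i+1)) is a uniformly random ordered pair of distinct values from {1, …, 66}; by symmetry P[π(i) > π(i+1)] = 1/2.
By linearity: E[X] = 65 · (1/2) = (66 − 1) · (1/2) = 65/2 ≈ 32.50000.

E[X] = 65/2 = 32.50000.


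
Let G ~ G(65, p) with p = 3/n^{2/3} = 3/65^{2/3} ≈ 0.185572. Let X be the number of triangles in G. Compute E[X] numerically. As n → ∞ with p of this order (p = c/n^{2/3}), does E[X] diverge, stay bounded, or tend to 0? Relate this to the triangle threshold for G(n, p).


Number of potential triangles: C(65, 3) = 43680.
Each occurs with probability p³ ≈ (0.185572)³ ≈ 6.39053254e-03.
By linearity: E[X] = C(65, 3)·p³ ≈ 43680 · 6.39053254e-03 ≈ 279.138462.
Since α = 2/3 < 1, p = c/n^{2/3} ≫ 1/n is above the triangle threshold p ~ 1/n. Asymptotically E[X] ~ (c³/6)·n^{3(1−α)} = (3³/6)·n^{1} → ∞; triangles are abundant w.h.p.

E[X] ≈ 279.138462; in regime p = Θ(1/n^{2/3}) E[X] diverges (above the triangle threshold p ~ 1/n).


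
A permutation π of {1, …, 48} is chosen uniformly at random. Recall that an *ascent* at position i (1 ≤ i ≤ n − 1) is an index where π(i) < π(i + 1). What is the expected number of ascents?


Write X = Σ X_I over i = 1, …, 47, with X_I the indicator of one ascent.
There are 47 indicators.
For each fixed i, the pair (π(i), π(i+1)) is a uniformly random ordered pair of distinct values from {1, …, 48}; by symmetry P[π(i) < π(i+1)] = 1/2.
By linearity: E[X] = 47 · (1/2) = (48 − 1) · (1/2) = 47/2 ≈ 23.500000.

E[X] = 47/2 = 23.500000.


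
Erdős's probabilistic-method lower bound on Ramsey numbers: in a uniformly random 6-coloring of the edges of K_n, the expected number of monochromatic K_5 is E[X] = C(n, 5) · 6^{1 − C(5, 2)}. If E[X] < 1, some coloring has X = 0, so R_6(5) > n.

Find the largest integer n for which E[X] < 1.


We need C(n, 5) · 6^{1 − 10} < 1, i.e. C(n, 5) < 6^{10 − 1} = 10077696.
Check values of n near the boundary:
  n = 66: C(66, 5) = 8936928; 8936928 < 10077696? YES
  n = 67: C(67, 5) = 9657648; 9657648 < 10077696? YES
  n = 68: C(68, 5) = 10424128; 10424128 < 10077696? NO
The largest n with C(n, 5) < 10077696 is n = 67 (where E[X] = 67067/69984 ≈ 0.95832). Hence R_6(5) > 67, i.e. R_6(5) ≥ 68.

Largest n = 67; hence R_6(5) > 67.


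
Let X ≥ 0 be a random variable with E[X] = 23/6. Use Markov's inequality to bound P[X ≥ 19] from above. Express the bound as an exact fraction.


μ = E[X] = 23/6, a = 19.
Markov: P[X ≥ 19] ≤ μ/a = (23/6)/19 = 23/114.
Numerically: ≈ 0.202.
(Since a = 19 > μ = 3.833, the bound 23/114 is < 1 and informative.)

P[X ≥ 19] ≤ 23/114 ≈ 0.202.


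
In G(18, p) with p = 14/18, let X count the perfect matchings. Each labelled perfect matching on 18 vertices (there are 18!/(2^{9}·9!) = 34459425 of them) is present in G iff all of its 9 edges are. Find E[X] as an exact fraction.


K_18 has 18!/(2^{9}·9!) = 34459425 labelled perfect matchings.
For each such perfect matching H, let X_H = 1 if all 9 edges of H are present in G. Then P[X_H = 1] = p^{9} = (7/9)^{9} = 40353607/387420489.
Summing the indicators: E[X] = Σ_H E[X_H] = 34459425 · p^{9} = 34459425 · 40353607/387420489 = 17167433257975/4782969.
Numerically: E[X] ≈ 3.59e+06.

E[X] = 34459425 · (7/9)^{9} = 17167433257975/4782969 ≈ 3.59e+06.


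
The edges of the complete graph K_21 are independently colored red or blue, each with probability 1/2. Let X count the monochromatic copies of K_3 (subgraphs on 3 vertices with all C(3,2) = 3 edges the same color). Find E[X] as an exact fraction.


Let X = Σ_S X_S over the C(21, 3) = 1330 subsets S of size 3, where X_S = 1 if the K_3 on S is monochromatic.
For a fixed S, the K_3 on S has C(3, 2) = 3 edges. P[all 3 edges red] = (1/2)^3, and likewise for blue, so P[monochromatic] = 2·(1/2)^3 = 2^{1 − 3} = 1/4.
By linearity: E[X] = C(21, 3) · 2^{1 − 3} = 1330 · 1/4 = 665/2.
Numerically: E[X] ≈ 332.500000.

E[X] = C(21,3)·2^(1−C(3,2)) = 665/2 ≈ 332.500000.


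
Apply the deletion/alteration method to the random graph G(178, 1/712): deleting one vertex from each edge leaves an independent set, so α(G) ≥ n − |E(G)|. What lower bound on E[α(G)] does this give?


E[|E(G)|] = C(178, 2)·p = 15753 · (1/712) = 177/8.
E[α(G)] ≥ n − E[|E(G)|] = 178 − 177/8 = 1247/8.
Numerically: ≈ 155.875.
(This is only a lower bound; the true E[α(G)] may be larger.)

E[α(G)] ≥ 1247/8 ≈ 155.875.


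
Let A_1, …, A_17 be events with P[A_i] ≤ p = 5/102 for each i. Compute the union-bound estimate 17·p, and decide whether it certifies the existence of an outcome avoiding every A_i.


Union bound: P[∪_{i=1}^{17} A_i] ≤ Σ_i P[A_i] ≤ 17·p = 17·(5/102) = 5/6.
Numerically: 5/6 ≈ 0.8333333.
Is 5/6 < 1? YES.
Since P[∪ A_i] ≤ 5/6 < 1, the complement has P[∩ A_i^c] ≥ 1 − 5/6 = 1/6 > 0, so some outcome avoids every A_i.

17·p = 5/6 ≈ 0.8333333; existence CERTIFIED by the union bound.


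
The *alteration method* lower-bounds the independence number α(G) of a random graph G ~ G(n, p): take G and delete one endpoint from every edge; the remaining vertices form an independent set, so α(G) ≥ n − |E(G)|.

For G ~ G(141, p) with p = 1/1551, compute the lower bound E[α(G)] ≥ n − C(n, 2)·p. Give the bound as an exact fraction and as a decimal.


E[|E(G)|] = C(141, 2)·p = 9870 · (1/1551) = 70/11.
E[α(G)] ≥ n − E[|E(G)|] = 141 − 70/11 = 1481/11.
Numerically: ≈ 134.636.
(This is only a lower bound; the true E[α(G)] may be larger.)

E[α(G)] ≥ 1481/11 ≈ 134.636.


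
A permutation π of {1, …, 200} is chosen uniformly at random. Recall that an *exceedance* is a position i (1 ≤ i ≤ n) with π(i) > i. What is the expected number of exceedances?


Write X = Σ_{i=1}^{200} X_i, where X_i = 1_{π(i) > i}.
For each fixed i, π(i) is uniform over {1, …, 200} (marginal of a uniform permutation), so P[π(i) > i] = (n − i)/n. Summing: Σ_{i=1}^{200} (n − i)/n = (0 + 1 + … + 199)/200 = 200(200 − 1)/(2·200) = (200 − 1)/2.
Hence E[X] = Σ_{i=1}^{200} (200 − i)/200 = 199/2 ≈ 99.500000.

E[X] = 199/2 = 99.500000.


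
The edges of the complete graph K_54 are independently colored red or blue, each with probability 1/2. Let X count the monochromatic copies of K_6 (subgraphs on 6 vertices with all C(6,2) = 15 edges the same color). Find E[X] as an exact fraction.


Let X = Σ_S X_S over the C(54, 6) = 25827165 subsets S of size 6, where X_S = 1 if the K_6 on S is monochromatic.
For a fixed S, the K_6 on S has C(6, 2) = 15 edges. P[all 15 edges red] = (1/2)^15, and likewise for blue, so P[monochromatic] = 2·(1/2)^15 = 2^{1 − 15} = 1/16384.
By linearity of expectation: E[X] = C(54, 6) · 2^{1 − 15} = 25827165 · 1/16384 = 25827165/16384.
Numerically: E[X] ≈ 1576.3651.

E[X] = C(54,6)·2^(1−C(6,2)) = 25827165/16384 ≈ 1576.3651.


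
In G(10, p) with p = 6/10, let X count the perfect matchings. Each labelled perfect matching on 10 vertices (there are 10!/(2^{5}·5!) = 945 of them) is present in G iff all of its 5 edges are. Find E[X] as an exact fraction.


K_10 has 10!/(2^{5}·5!) = 945 labelled perfect matchings.
For each such perfect matching H, let X_H = 1 if all 5 edges of H are present in G. Then P[X_H = 1] = p^{5} = (3/5)^{5} = 243/3125.
By linearity of expectation: E[X] = Σ_H E[X_H] = 945 · p^{5} = 945 · 243/3125 = 45927/625.
Numerically: E[X] ≈ 73.48.

E[X] = 945 · (3/5)^{5} = 45927/625 ≈ 73.48.


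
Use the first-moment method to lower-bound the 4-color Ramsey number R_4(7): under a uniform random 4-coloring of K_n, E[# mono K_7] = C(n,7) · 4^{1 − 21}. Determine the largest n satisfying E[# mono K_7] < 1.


We need C(n, 7) · 4^{1 − 21} < 1, i.e. C(n, 7) < 4^{21 − 1} = 1099511627776.
Check values of n near the boundary:
  n = 175: C(175, 7) = 883208107275; 883208107275 < 1099511627776? YES
  n = 176: C(176, 7) = 919790691600; 919790691600 < 1099511627776? YES
  n = 177: C(177, 7) = 957664425960; 957664425960 < 1099511627776? YES
  n = 178: C(178, 7) = 996867063280; 996867063280 < 1099511627776? YES
  n = 179: C(179, 7) = 1037437234460; 1037437234460 < 1099511627776? YES
  n = 180: C(180, 7) = 1079414463600; 1079414463600 < 1099511627776? YES
  n = 181: C(181, 7) = 1122839183400; 1122839183400 < 1099511627776? NO
The largest n with C(n, 7) < 1099511627776 is n = 180 (where E[X] = 67463403975/68719476736 ≈ 0.98172). Hence R_4(7) > 180, i.e. R_4(7) ≥ 181.

Largest n = 180; hence R_4(7) > 180.


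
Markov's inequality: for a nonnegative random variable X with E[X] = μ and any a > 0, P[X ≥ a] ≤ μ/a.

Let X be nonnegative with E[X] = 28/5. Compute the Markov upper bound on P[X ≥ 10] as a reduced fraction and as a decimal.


μ = E[X] = 28/5, a = 10.
Markov: P[X ≥ 10] ≤ μ/a = (28/5)/10 = 14/25.
Numerically: ≈ 0.5600.
(Since a = 10 > μ = 5.6000, the bound 14/25 is < 1 and informative.)

P[X ≥ 10] ≤ 14/25 ≈ 0.5600.


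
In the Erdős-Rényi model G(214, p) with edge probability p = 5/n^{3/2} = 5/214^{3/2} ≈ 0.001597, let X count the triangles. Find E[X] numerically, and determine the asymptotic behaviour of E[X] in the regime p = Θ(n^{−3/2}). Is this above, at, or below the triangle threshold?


Number of potential triangles: C(214, 3) = 1610564.
Each occurs with probability p³ ≈ (0.001597)³ ≈ 4.074253e-09.
By linearity: E[X] = C(214, 3)·p³ ≈ 1610564 · 4.074253e-09 ≈ 0.0066.
Since α = 3/2 > 1, p = c/n^{3/2} = o(1/n) is below the triangle threshold p ~ 1/n. Asymptotically E[X] ~ (c³/6)·n^{3(1−α)} = (5³/6)·n^{-1.5} → 0, so by Markov's inequality G has no triangles w.h.p.

E[X] ≈ 0.0066; in regime p = Θ(1/n^{3/2}) E[X] tends to 0 (below the triangle threshold p ~ 1/n).


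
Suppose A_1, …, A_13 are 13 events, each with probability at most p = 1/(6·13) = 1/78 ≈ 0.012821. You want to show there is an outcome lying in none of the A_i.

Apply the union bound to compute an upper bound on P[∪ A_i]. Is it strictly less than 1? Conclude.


Union bound: P[∪_{i=1}^{13} A_i] ≤ Σ_i P[A_i] ≤ 13·p = 13·(1/78) = 1/6.
Numerically: 1/6 ≈ 0.166667.
Is 1/6 < 1? YES.
Since P[∪ A_i] ≤ 1/6 < 1, the complement has P[∩ A_i^c] ≥ 1 − 1/6 = 5/6 > 0, so some outcome avoids every A_i.

13·p = 1/6 ≈ 0.166667; existence CERTIFIED by the union bound.


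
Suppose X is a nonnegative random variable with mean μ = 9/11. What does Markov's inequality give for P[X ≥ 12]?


μ = E[X] = 9/11, a = 12.
Markov: P[X ≥ 12] ≤ μ/a = (9/11)/12 = 3/44.
Numerically: ≈ 0.068.
(Since a = 12 > μ = 0.818, the bound 3/44 is < 1 and informative.)

P[X ≥ 12] ≤ 3/44 ≈ 0.068.


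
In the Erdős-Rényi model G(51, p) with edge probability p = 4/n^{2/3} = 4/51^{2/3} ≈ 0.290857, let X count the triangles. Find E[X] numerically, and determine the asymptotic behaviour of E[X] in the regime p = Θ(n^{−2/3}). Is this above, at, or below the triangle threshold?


Number of potential triangles: C(51, 3) = 20825.
Each occurs with probability p³ ≈ (0.290857)³ ≈ 2.46059208e-02.
By linearity: E[X] = C(51, 3)·p³ ≈ 20825 · 2.46059208e-02 ≈ 512.418301.
Since α = 2/3 < 1, p = c/n^{2/3} ≫ 1/n is above the triangle threshold p ~ 1/n. Asymptotically E[X] ~ (c³/6)·n^{3(1−α)} = (4³/6)·n^{1} → ∞; triangles are abundant w.h.p.

E[X] ≈ 512.418301; in regime p = Θ(1/n^{2/3}) E[X] diverges (above the triangle threshold p ~ 1/n).


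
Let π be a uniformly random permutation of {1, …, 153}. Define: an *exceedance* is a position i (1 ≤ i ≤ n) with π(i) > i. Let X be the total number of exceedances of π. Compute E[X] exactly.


Write X = Σ_{i=1}^{153} X_i, where X_i = 1_{π(i) > i}.
For each fixed i, π(i) is uniform over {1, …, 153} (marginal of a uniform permutation), so P[π(i) > i] = (n − i)/n. Summing: Σ_{i=1}^{153} (n − i)/n = (0 + 1 + … + 152)/153 = 153(153 − 1)/(2·153) = (153 − 1)/2.
Hence E[X] = Σ_{i=1}^{153} (153 − i)/153 = 76 ≈ 76.000000.

E[X] = 76 = 76.000000.


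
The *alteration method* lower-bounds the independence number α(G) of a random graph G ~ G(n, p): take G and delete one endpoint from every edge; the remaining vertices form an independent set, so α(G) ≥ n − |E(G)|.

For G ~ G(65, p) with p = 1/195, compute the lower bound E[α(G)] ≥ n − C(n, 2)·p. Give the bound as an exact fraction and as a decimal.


E[|E(G)|] = C(65, 2)·p = 2080 · (1/195) = 32/3.
E[α(G)] ≥ n − E[|E(G)|] = 65 − 32/3 = 163/3.
Numerically: ≈ 54.3333.
(This is only a lower bound; the true E[α(G)] may be larger.)

E[α(G)] ≥ 163/3 ≈ 54.3333.


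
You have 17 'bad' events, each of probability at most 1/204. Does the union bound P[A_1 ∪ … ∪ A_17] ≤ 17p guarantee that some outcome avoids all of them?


Union bound: P[∪_{i=1}^{17} A_i] ≤ Σ_i P[A_i] ≤ 17·p = 17·(1/204) = 1/12.
Numerically: 1/12 ≈ 0.083333.
Is 1/12 < 1? YES.
Since P[∪ A_i] ≤ 1/12 < 1, the complement has P[∩ A_i^c] ≥ 1 − 1/12 = 11/12 > 0, so some outcome avoids every A_i.

17·p = 1/12 ≈ 0.083333; existence CERTIFIED by the union bound.


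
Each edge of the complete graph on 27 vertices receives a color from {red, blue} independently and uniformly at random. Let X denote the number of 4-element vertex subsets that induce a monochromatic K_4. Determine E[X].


Let X = Σ_S X_S over the C(27, 4) = 17550 subsets S of size 4, where X_S = 1 if the K_4 on S is monochromatic.
For a fixed S, the K_4 on S has C(4, 2) = 6 edges. P[all 6 edges red] = (1/2)^6, and likewise for blue, so P[monochromatic] = 2·(1/2)^6 = 2^{1 − 6} = 1/32.
By linearity of expectation: E[X] = C(27, 4) · 2^{1 − 6} = 17550 · 1/32 = 8775/16.
Numerically: E[X] ≈ 548.438.

E[X] = C(27,4)·2^(1−C(4,2)) = 8775/16 ≈ 548.438.


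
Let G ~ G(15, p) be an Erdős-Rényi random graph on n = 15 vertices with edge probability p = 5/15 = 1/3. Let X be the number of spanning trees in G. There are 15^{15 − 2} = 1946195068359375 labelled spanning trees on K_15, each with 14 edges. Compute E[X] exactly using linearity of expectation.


K_15 has 15^{15 − 2} = 1946195068359375 labelled spanning trees.
For each such spanning tree H, let X_H = 1 if all 14 edges of H are present in G. Then P[X_H = 1] = p^{14} = (1/3)^{14} = 1/4782969.
By linearity of expectation: E[X] = Σ_H E[X_H] = 1946195068359375 · p^{14} = 1946195068359375 · 1/4782969 = 1220703125/3.
Numerically: E[X] ≈ 4.06901e+08.

E[X] = 1946195068359375 · (1/3)^{14} = 1220703125/3 ≈ 4.06901e+08.


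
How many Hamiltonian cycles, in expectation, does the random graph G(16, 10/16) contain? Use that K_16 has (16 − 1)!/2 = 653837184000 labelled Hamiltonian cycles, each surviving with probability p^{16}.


K_16 has (16 − 1)!/2 = 653837184000 labelled Hamiltonian cycles.
For each such Hamiltonian cycle H, let X_H = 1 if all 16 edges of H are present in G. Then P[X_H = 1] = p^{16} = (5/8)^{16} = 152587890625/281474976710656.
By linearity of expectation: E[X] = Σ_H E[X_H] = 653837184000 · p^{16} = 653837184000 · 152587890625/281474976710656 = 97429332733154296875/274877906944.
Numerically: E[X] ≈ 3.544e+08.

E[X] = 653837184000 · (5/8)^{16} = 97429332733154296875/274877906944 ≈ 3.544e+08.


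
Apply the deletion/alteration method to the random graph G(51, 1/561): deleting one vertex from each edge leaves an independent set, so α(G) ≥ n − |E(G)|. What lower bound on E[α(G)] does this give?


E[|E(G)|] = C(51, 2)·p = 1275 · (1/561) = 25/11.
E[α(G)] ≥ n − E[|E(G)|] = 51 − 25/11 = 536/11.
Numerically: ≈ 48.7273.
(This is only a lower bound; the true E[α(G)] may be larger.)

E[α(G)] ≥ 536/11 ≈ 48.7273.


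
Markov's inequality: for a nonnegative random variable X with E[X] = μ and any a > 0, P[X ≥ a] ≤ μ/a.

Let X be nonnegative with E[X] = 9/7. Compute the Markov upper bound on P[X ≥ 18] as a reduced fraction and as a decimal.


μ = E[X] = 9/7, a = 18.
Markov: P[X ≥ 18] ≤ μ/a = (9/7)/18 = 1/14.
Numerically: ≈ 0.07143.
(Since a = 18 > μ = 1.28571, the bound 1/14 is < 1 and informative.)

P[X ≥ 18] ≤ 1/14 ≈ 0.07143.


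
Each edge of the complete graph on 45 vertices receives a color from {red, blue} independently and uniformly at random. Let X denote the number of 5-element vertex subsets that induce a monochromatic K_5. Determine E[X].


Let X = Σ_S X_S over the C(45, 5) = 1221759 subsets S of size 5, where X_S = 1 if the K_5 on S is monochromatic.
For a fixed S, the K_5 on S has C(5, 2) = 10 edges. P[all 10 edges red] = (1/2)^10, and likewise for blue, so P[monochromatic] = 2·(1/2)^10 = 2^{1 − 10} = 1/512.
By linearity of expectation: E[X] = C(45, 5) · 2^{1 − 10} = 1221759 · 1/512 = 1221759/512.
Numerically: E[X] ≈ 2386.248047.

E[X] = C(45,5)·2^(1−C(5,2)) = 1221759/512 ≈ 2386.248047.


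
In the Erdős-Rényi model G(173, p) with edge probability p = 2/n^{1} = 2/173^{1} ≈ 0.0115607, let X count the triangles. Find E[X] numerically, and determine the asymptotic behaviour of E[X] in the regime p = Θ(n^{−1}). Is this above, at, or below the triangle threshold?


Number of potential triangles: C(173, 3) = 848046.
Each occurs with probability p³ ≈ (0.0115607)³ ≈ 1.54508251e-06.
By linearity: E[X] = C(173, 3)·p³ ≈ 848046 · 1.54508251e-06 ≈ 1.310301.
Here α = 1, so p = 2/n is exactly at the triangle threshold p ~ 1/n. Asymptotically E[X] → c³/6 = 2³/6 = 4/3 ≈ 1.333333, a bounded constant. In this regime the triangle count is asymptotically Poisson(c³/6).

E[X] ≈ 1.310301; in regime p = Θ(1/n^{1}) E[X] stays bounded (at the triangle threshold p ~ 1/n).


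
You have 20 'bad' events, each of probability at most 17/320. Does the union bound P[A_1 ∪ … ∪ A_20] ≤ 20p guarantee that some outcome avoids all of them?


Union bound: P[∪_{i=1}^{20} A_i] ≤ Σ_i P[A_i] ≤ 20·p = 20·(17/320) = 17/16.
Numerically: 17/16 ≈ 1.062500.
Is 17/16 < 1? NO.
Since the bound 17/16 is ≥ 1, the union bound is uninformative here; it does NOT by itself certify existence.

20·p = 17/16 ≈ 1.062500; existence NOT certified by the union bound.


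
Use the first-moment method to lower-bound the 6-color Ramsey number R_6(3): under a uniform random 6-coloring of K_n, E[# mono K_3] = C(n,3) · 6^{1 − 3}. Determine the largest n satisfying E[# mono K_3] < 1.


We need C(n, 3) · 6^{1 − 3} < 1, i.e. C(n, 3) < 6^{3 − 1} = 36.
Check values of n near the boundary:
  n = 3: C(3, 3) = 1; 1 < 36? YES
  n = 4: C(4, 3) = 4; 4 < 36? YES
  n = 5: C(5, 3) = 10; 10 < 36? YES
  n = 6: C(6, 3) = 20; 20 < 36? YES
  n = 7: C(7, 3) = 35; 35 < 36? YES
  n = 8: C(8, 3) = 56; 56 < 36? NO
  n = 9: C(9, 3) = 84; 84 < 36? NO
  n = 10: C(10, 3) = 120; 120 < 36? NO
The largest n with C(n, 3) < 36 is n = 7 (where E[X] = 35/36 ≈ 0.972222). Hence R_6(3) > 7, i.e. R_6(3) ≥ 8.

Largest n = 7; hence R_6(3) > 7.


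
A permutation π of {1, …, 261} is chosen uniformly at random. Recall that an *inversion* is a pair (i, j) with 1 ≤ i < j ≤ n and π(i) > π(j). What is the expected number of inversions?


Write X = Σ X_I over the C(261, 2) = 33930 pairs i < j, with X_I the indicator of one inversion.
There are 33930 indicators.
For each fixed pair i < j, the values π(i) and π(j) are two distinct elements of {1, …, 261} in uniformly random order; by symmetry P[π(i) > π(j)] = 1/2.
By linearity: E[X] = 33930 · (1/2) = C(261, 2) · (1/2) = 33930/2 = 16965 ≈ 16965.000000.

E[X] = 16965 = 16965.000000.


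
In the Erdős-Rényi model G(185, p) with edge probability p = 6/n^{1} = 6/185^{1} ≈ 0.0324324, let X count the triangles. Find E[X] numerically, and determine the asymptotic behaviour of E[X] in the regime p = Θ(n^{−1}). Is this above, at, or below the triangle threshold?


Number of potential triangles: C(185, 3) = 1038220.
Each occurs with probability p³ ≈ (0.0324324)³ ≈ 3.41144651e-05.
By linearity: E[X] = C(185, 3)·p³ ≈ 1038220 · 3.41144651e-05 ≈ 35.418320.
Here α = 1, so p = 6/n is exactly at the triangle threshold p ~ 1/n. Asymptotically E[X] → c³/6 = 6³/6 = 36 ≈ 36.000000, a bounded constant. In this regime the triangle count is asymptotically Poisson(c³/6).

E[X] ≈ 35.418320; in regime p = Θ(1/n^{1}) E[X] stays bounded (at the triangle threshold p ~ 1/n).


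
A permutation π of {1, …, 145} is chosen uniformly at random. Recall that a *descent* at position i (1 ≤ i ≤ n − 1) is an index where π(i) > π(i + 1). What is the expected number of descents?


Write X = Σ X_I over i = 1, …, 144, with X_I the indicator of one descent.
There are 144 indicators.
For each fixed i, the pair (π(i), π(i+1)) is a uniformly random ordered pair of distinct values from {1, …, 145}; by symmetry P[π(i) > π(i+1)] = 1/2.
By linearity: E[X] = 144 · (1/2) = (145 − 1) · (1/2) = 72 ≈ 72.0000.

E[X] = 72 = 72.0000.


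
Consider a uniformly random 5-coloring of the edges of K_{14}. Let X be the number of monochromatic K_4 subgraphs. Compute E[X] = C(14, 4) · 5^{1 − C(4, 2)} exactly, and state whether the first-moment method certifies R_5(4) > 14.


E[X] = C(14, 4) · 5^{1 − 6} = 1001 · 5^{−5} = 1001/3125.
As a reduced fraction: E[X] = 1001/3125 ≈ 0.3203200.
Is E[X] < 1? YES.
Since E[X] < 1, there exists a 5-coloring of K_{14} with no monochromatic K_4; hence R_5(4) > 14.

E[X] = 1001/3125 ≈ 0.3203200; E[X] < 1, so R_5(4) > 14.
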